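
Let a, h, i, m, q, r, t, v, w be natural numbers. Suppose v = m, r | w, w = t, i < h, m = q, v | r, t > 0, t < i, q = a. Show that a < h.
Since m = q and q = a, m = a. v = m, so v = a. v | r, so a | r. w = t and r | w, therefore r | t. Since a | r, a | t. From t > 0, a ≤ t. Since t < i and i < h, t < h. Because a ≤ t, a < h.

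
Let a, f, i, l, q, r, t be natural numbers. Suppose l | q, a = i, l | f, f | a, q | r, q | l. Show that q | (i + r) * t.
l | q and q | l, thus l = q. From l | f and f | a, l | a. Since a = i, l | i. From l = q, q | i. Since q | r, q | i + r. Then q | (i + r) * t.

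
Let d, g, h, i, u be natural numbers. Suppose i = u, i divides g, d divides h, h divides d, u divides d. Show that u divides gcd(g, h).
From i = u and i divides g, u divides g. From d divides h and h divides d, d = h. Since u divides d, u divides h. Since u divides g, u divides gcd(g, h).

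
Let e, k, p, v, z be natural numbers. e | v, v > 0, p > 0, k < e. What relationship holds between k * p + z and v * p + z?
k * p + z < v * p + z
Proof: e | v and v > 0, therefore e ≤ v. Because k < e, k < v. p > 0, so k * p < v * p. Then k * p + z < v * p + z.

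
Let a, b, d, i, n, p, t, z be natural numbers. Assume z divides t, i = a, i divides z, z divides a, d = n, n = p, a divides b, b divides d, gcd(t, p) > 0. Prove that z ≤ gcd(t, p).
Because i = a and i divides z, a divides z. Since z divides a, a = z. Since d = n and n = p, d = p. Since a divides b and b divides d, a divides d. Since d = p, a divides p. a = z, so z divides p. z divides t, so z divides gcd(t, p). Since gcd(t, p) > 0, z ≤ gcd(t, p).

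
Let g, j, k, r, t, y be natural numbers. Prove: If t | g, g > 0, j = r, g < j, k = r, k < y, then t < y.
From t | g and g > 0, t ≤ g. j = r and g < j, therefore g < r. k = r and k < y, thus r < y. Because g < r, g < y. t ≤ g, so t < y.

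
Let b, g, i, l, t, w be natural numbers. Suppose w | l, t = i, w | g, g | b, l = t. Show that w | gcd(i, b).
l = t and t = i, therefore l = i. From w | l, w | i. w | g and g | b, thus w | b. w | i, so w | gcd(i, b).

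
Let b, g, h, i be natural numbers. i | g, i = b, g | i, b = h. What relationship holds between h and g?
h = g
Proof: g | i and i | g, thus g = i. Since i = b, g = b. b = h, so g = h. Then h = g.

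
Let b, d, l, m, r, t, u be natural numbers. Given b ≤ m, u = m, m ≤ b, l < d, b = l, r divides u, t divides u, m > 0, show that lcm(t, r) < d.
From m ≤ b and b ≤ m, m = b. b = l, so m = l. Because t divides u and r divides u, lcm(t, r) divides u. u = m, so lcm(t, r) divides m. m > 0, so lcm(t, r) ≤ m. m = l, so lcm(t, r) ≤ l. Since l < d, lcm(t, r) < d.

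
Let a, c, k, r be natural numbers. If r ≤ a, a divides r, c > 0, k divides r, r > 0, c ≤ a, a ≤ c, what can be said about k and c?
k ≤ c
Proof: Since a divides r and r > 0, a ≤ r. Since r ≤ a, r = a. a ≤ c and c ≤ a, so a = c. r = a, so r = c. Since k divides r, k divides c. c > 0, so k ≤ c.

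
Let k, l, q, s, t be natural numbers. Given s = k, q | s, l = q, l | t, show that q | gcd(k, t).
s = k and q | s, therefore q | k. Since l = q and l | t, q | t. Since q | k, q | gcd(k, t).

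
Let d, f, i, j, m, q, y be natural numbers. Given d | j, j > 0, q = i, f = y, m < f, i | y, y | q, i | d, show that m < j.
f = y and m < f, so m < y. q = i and y | q, hence y | i. Since i | y, i = y. i | d and d | j, thus i | j. Since i = y, y | j. Since j > 0, y ≤ j. m < y, so m < j.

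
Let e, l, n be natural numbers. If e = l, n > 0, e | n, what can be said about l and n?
l ≤ n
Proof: e | n and n > 0, therefore e ≤ n. e = l, so l ≤ n.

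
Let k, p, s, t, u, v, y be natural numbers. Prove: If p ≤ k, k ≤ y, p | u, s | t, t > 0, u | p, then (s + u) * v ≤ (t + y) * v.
s | t and t > 0, hence s ≤ t. From p | u and u | p, p = u. p ≤ k, so u ≤ k. k ≤ y, so u ≤ y. s ≤ t, so s + u ≤ t + y. Then (s + u) * v ≤ (t + y) * v.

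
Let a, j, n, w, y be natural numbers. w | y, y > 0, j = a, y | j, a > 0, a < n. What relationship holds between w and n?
w < n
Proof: From w | y and y > 0, w ≤ y. j = a and y | j, therefore y | a. Since a > 0, y ≤ a. Since a < n, y < n. w ≤ y, so w < n.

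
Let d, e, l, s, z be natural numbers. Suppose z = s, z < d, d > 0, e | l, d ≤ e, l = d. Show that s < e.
l = d and e | l, thus e | d. d > 0, so e ≤ d. From d ≤ e, d = e. z = s and z < d, hence s < d. Since d = e, s < e.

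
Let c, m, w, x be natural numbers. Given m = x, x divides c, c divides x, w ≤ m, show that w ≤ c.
x divides c and c divides x, so x = c. m = x, so m = c. w ≤ m, so w ≤ c.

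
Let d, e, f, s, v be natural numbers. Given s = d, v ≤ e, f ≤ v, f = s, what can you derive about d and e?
d ≤ e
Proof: f = s and s = d, so f = d. Because f ≤ v and v ≤ e, f ≤ e. Since f = d, d ≤ e.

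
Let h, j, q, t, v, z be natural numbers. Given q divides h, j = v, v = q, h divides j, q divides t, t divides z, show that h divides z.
j = v and v = q, hence j = q. Because h divides j, h divides q. Since q divides h, q = h. Because q divides t and t divides z, q divides z. Because q = h, h divides z.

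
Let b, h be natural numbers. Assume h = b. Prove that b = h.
h = b. By symmetry, b = h.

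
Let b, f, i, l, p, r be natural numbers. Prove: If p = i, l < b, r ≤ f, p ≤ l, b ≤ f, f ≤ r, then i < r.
From p = i and p ≤ l, i ≤ l. Since f ≤ r and r ≤ f, f = r. b ≤ f, so b ≤ r. Because l < b, l < r. Because i ≤ l, i < r.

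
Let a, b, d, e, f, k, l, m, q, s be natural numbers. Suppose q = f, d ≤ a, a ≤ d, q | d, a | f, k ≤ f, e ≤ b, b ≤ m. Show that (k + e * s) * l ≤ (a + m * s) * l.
From d ≤ a and a ≤ d, d = a. Since q | d, q | a. Since q = f, f | a. From a | f, f = a. Since k ≤ f, k ≤ a. e ≤ b and b ≤ m, therefore e ≤ m. Then e * s ≤ m * s. k ≤ a, so k + e * s ≤ a + m * s. Then (k + e * s) * l ≤ (a + m * s) * l.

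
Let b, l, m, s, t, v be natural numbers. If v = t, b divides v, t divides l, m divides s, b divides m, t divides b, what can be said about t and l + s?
t divides l + s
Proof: v = t and b divides v, hence b divides t. Since t divides b, b = t. Because b divides m and m divides s, b divides s. Since b = t, t divides s. Because t divides l, t divides l + s.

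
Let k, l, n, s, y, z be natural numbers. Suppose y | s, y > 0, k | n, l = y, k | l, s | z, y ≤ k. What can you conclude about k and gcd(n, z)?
k | gcd(n, z)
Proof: l = y and k | l, hence k | y. y > 0, so k ≤ y. Since y ≤ k, y = k. y | s and s | z, hence y | z. From y = k, k | z. k | n, so k | gcd(n, z).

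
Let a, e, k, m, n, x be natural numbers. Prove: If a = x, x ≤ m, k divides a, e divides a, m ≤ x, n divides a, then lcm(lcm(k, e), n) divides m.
x ≤ m and m ≤ x, thus x = m. a = x, so a = m. k divides a and e divides a, hence lcm(k, e) divides a. Since n divides a, lcm(lcm(k, e), n) divides a. Because a = m, lcm(lcm(k, e), n) divides m.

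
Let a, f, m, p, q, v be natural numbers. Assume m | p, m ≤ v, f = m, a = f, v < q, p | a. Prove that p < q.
a = f and f = m, so a = m. p | a, so p | m. m | p, so m = p. Since m ≤ v and v < q, m < q. Since m = p, p < q.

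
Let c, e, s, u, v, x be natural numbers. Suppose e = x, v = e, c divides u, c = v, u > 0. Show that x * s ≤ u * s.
From v = e and e = x, v = x. c = v and c divides u, hence v divides u. Because v = x, x divides u. Since u > 0, x ≤ u. By multiplying by a non-negative, x * s ≤ u * s.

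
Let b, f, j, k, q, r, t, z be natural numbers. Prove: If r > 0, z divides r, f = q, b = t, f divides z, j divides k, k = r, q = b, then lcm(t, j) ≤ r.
From q = b and b = t, q = t. f divides z and z divides r, therefore f divides r. f = q, so q divides r. q = t, so t divides r. k = r and j divides k, so j divides r. Since t divides r, lcm(t, j) divides r. r > 0, so lcm(t, j) ≤ r.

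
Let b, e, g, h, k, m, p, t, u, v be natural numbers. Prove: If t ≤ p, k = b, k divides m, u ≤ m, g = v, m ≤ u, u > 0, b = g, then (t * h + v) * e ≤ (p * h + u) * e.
Because t ≤ p, by multiplying by a non-negative, t * h ≤ p * h. Since b = g and g = v, b = v. From m ≤ u and u ≤ m, m = u. k = b and k divides m, hence b divides m. From m = u, b divides u. Since u > 0, b ≤ u. Since b = v, v ≤ u. t * h ≤ p * h, so t * h + v ≤ p * h + u. By multiplying by a non-negative, (t * h + v) * e ≤ (p * h + u) * e.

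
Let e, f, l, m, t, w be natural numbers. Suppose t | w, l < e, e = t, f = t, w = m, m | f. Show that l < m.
w = m and t | w, so t | m. f = t and m | f, so m | t. t | m, so t = m. Since e = t, e = m. l < e, so l < m.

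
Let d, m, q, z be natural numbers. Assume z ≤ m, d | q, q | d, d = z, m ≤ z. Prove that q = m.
q | d and d | q, thus q = d. d = z, so q = z. z ≤ m and m ≤ z, therefore z = m. Since q = z, q = m.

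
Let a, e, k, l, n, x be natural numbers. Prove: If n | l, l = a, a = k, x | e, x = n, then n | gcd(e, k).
Since x = n and x | e, n | e. l = a and a = k, therefore l = k. n | l, so n | k. n | e, so n | gcd(e, k).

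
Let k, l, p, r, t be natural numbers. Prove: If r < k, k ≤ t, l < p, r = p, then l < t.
r < k and k ≤ t, thus r < t. Since r = p, p < t. l < p, so l < t.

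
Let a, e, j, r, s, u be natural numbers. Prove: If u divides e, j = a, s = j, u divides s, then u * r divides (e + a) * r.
Since s = j and u divides s, u divides j. j = a, so u divides a. u divides e, so u divides e + a. Then u * r divides (e + a) * r.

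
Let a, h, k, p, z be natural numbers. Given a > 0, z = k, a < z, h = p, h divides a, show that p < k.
h divides a and a > 0, hence h ≤ a. z = k and a < z, hence a < k. h ≤ a, so h < k. Because h = p, p < k.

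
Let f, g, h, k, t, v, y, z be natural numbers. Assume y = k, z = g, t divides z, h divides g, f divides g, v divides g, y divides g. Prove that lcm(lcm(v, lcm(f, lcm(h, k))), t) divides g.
Because y = k and y divides g, k divides g. Since h divides g, lcm(h, k) divides g. Since f divides g, lcm(f, lcm(h, k)) divides g. v divides g, so lcm(v, lcm(f, lcm(h, k))) divides g. From z = g and t divides z, t divides g. Because lcm(v, lcm(f, lcm(h, k))) divides g, lcm(lcm(v, lcm(f, lcm(h, k))), t) divides g.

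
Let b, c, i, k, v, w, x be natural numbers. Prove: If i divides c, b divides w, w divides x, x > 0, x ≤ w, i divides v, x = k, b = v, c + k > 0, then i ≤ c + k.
w divides x and x > 0, therefore w ≤ x. x ≤ w, so w = x. x = k, so w = k. Since b = v and b divides w, v divides w. Because i divides v, i divides w. Since w = k, i divides k. Since i divides c, i divides c + k. c + k > 0, so i ≤ c + k.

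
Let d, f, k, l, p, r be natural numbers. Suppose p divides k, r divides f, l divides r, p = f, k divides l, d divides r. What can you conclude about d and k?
d divides k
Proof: p = f and p divides k, hence f divides k. r divides f, so r divides k. From k divides l and l divides r, k divides r. r divides k, so r = k. From d divides r, d divides k.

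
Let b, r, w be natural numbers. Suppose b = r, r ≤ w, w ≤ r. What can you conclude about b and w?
b = w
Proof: Since r ≤ w and w ≤ r, r = w. From b = r, b = w.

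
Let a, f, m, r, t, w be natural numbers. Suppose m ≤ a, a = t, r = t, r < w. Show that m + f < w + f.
From a = t and m ≤ a, m ≤ t. Because r = t and r < w, t < w. Since m ≤ t, m < w. Then m + f < w + f.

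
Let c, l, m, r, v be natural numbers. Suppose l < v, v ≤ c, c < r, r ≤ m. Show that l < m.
Because v ≤ c and c < r, v < r. Since l < v, l < r. Because r ≤ m, l < m.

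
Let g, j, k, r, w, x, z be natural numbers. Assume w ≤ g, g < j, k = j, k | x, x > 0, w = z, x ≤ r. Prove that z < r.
w ≤ g and g < j, so w < j. w = z, so z < j. From k = j and k | x, j | x. x > 0, so j ≤ x. Because z < j, z < x. Since x ≤ r, z < r.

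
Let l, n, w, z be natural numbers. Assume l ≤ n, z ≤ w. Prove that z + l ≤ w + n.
From z ≤ w and l ≤ n, by adding inequalities, z + l ≤ w + n.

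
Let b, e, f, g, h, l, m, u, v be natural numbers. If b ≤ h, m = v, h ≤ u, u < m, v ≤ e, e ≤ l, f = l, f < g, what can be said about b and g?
b < g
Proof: From h ≤ u and u < m, h < m. From m = v, h < v. Since v ≤ e and e ≤ l, v ≤ l. Since h < v, h < l. Because f = l and f < g, l < g. Since h < l, h < g. Since b ≤ h, b < g.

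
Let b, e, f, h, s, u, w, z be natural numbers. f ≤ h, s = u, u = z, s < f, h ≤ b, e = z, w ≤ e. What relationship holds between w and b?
w < b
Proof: e = z and w ≤ e, so w ≤ z. s < f and f ≤ h, therefore s < h. s = u, so u < h. h ≤ b, so u < b. Since u = z, z < b. w ≤ z, so w < b.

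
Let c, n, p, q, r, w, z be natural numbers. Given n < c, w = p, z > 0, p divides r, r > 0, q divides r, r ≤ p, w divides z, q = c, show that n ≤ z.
q divides r and r > 0, therefore q ≤ r. q = c, so c ≤ r. p divides r and r > 0, therefore p ≤ r. r ≤ p, so p = r. w = p, so w = r. w divides z, so r divides z. z > 0, so r ≤ z. Because c ≤ r, c ≤ z. Since n < c, n < z. Then n ≤ z.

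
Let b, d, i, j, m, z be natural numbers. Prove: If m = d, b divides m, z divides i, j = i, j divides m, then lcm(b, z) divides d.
j = i and j divides m, so i divides m. Because z divides i, z divides m. Since b divides m, lcm(b, z) divides m. m = d, so lcm(b, z) divides d.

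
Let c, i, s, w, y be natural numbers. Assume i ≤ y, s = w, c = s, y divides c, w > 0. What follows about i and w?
i ≤ w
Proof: c = s and y divides c, hence y divides s. Since s = w, y divides w. Since w > 0, y ≤ w. i ≤ y, so i ≤ w.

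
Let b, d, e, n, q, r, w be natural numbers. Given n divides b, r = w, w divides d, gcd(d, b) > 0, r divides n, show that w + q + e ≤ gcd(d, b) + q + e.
Because r divides n and n divides b, r divides b. From r = w, w divides b. w divides d, so w divides gcd(d, b). gcd(d, b) > 0, so w ≤ gcd(d, b). Then w + q ≤ gcd(d, b) + q. Then w + q + e ≤ gcd(d, b) + q + e.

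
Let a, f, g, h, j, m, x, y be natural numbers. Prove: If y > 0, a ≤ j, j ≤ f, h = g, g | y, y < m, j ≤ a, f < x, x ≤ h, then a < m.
j ≤ a and a ≤ j, therefore j = a. Since j ≤ f, a ≤ f. Since h = g and x ≤ h, x ≤ g. Since f < x, f < g. g | y and y > 0, therefore g ≤ y. f < g, so f < y. a ≤ f, so a < y. y < m, so a < m.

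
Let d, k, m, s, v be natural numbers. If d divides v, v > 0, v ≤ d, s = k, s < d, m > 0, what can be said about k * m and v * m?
k * m < v * m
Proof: d divides v and v > 0, therefore d ≤ v. Since v ≤ d, d = v. Because s = k and s < d, k < d. d = v, so k < v. Since m > 0, by multiplying by a positive, k * m < v * m.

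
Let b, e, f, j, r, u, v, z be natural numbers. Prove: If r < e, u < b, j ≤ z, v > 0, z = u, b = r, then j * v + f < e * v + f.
Because z = u and j ≤ z, j ≤ u. b = r and u < b, therefore u < r. Because j ≤ u, j < r. r < e, so j < e. Since v > 0, j * v < e * v. Then j * v + f < e * v + f.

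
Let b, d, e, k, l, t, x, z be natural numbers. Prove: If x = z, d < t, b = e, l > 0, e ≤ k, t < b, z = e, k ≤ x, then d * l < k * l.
Since x = z and z = e, x = e. k ≤ x, so k ≤ e. Because e ≤ k, e = k. b = e and t < b, so t < e. Since d < t, d < e. From e = k, d < k. Combining with l > 0, by multiplying by a positive, d * l < k * l.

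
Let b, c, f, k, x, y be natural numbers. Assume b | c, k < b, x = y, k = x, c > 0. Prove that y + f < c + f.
k = x and x = y, therefore k = y. k < b, so y < b. Since b | c and c > 0, b ≤ c. y < b, so y < c. Then y + f < c + f.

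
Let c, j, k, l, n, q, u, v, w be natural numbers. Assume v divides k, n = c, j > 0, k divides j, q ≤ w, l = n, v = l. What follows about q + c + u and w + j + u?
q + c + u ≤ w + j + u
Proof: Because v = l and l = n, v = n. n = c, so v = c. Since v divides k and k divides j, v divides j. Since j > 0, v ≤ j. Since v = c, c ≤ j. Since q ≤ w, q + c ≤ w + j. Then q + c + u ≤ w + j + u.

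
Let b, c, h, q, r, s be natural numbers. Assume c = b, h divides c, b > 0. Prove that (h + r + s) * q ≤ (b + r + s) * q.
Because c = b and h divides c, h divides b. Since b > 0, h ≤ b. Then h + r ≤ b + r. Then h + r + s ≤ b + r + s. By multiplying by a non-negative, (h + r + s) * q ≤ (b + r + s) * q.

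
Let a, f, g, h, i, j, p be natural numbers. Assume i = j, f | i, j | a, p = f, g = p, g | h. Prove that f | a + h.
i = j and f | i, hence f | j. Since j | a, f | a. g = p and g | h, thus p | h. Since p = f, f | h. Since f | a, f | a + h.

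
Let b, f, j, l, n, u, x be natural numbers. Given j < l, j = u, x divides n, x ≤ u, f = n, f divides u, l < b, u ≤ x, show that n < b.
x ≤ u and u ≤ x, so x = u. x divides n, so u divides n. From f = n and f divides u, n divides u. Since u divides n, u = n. Since j = u, j = n. From j < l and l < b, j < b. Since j = n, n < b.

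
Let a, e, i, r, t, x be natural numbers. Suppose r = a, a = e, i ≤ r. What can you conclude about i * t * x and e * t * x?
i * t * x ≤ e * t * x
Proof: From r = a and a = e, r = e. i ≤ r, so i ≤ e. Then i * t ≤ e * t. Then i * t * x ≤ e * t * x.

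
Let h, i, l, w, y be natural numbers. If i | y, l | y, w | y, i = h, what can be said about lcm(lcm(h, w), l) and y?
lcm(lcm(h, w), l) | y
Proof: i = h and i | y, thus h | y. w | y, so lcm(h, w) | y. Since l | y, lcm(lcm(h, w), l) | y.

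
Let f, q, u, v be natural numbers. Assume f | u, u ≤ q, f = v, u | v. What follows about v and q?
v ≤ q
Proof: f = v and f | u, thus v | u. Since u | v, u = v. u ≤ q, so v ≤ q.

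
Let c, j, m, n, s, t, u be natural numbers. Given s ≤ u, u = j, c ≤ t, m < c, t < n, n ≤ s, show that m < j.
From c ≤ t and t < n, c < n. m < c, so m < n. Because n ≤ s, m < s. Since s ≤ u, m < u. u = j, so m < j.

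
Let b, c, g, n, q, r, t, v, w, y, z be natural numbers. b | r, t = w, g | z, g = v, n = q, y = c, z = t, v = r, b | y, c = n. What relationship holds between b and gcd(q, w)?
b | gcd(q, w)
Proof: From y = c and c = n, y = n. Since n = q, y = q. b | y, so b | q. z = t and t = w, therefore z = w. g = v and g | z, therefore v | z. Since v = r, r | z. Since b | r, b | z. Since z = w, b | w. b | q, so b | gcd(q, w).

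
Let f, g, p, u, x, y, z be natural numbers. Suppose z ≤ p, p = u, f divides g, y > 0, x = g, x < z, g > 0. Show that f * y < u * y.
f divides g and g > 0, thus f ≤ g. x < z and z ≤ p, hence x < p. Because x = g, g < p. Because f ≤ g, f < p. p = u, so f < u. Using y > 0, by multiplying by a positive, f * y < u * y.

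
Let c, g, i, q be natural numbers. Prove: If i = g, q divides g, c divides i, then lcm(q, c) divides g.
From i = g and c divides i, c divides g. From q divides g, lcm(q, c) divides g.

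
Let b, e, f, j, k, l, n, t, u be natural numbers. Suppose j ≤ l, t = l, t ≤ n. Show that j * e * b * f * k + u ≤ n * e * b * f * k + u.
Since t = l and t ≤ n, l ≤ n. Since j ≤ l, j ≤ n. By multiplying by a non-negative, j * e ≤ n * e. By multiplying by a non-negative, j * e * b ≤ n * e * b. By multiplying by a non-negative, j * e * b * f ≤ n * e * b * f. By multiplying by a non-negative, j * e * b * f * k ≤ n * e * b * f * k. Then j * e * b * f * k + u ≤ n * e * b * f * k + u.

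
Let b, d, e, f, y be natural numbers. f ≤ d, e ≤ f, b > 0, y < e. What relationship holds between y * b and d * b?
y * b < d * b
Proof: e ≤ f and f ≤ d, so e ≤ d. From y < e, y < d. From b > 0, by multiplying by a positive, y * b < d * b.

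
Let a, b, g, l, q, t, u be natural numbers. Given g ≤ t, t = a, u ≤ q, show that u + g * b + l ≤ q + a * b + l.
t = a and g ≤ t, so g ≤ a. By multiplying by a non-negative, g * b ≤ a * b. u ≤ q, so u + g * b ≤ q + a * b. Then u + g * b + l ≤ q + a * b + l.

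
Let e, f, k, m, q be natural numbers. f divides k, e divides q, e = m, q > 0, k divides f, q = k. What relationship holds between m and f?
m ≤ f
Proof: k divides f and f divides k, hence k = f. q = k, so q = f. Since e divides q and q > 0, e ≤ q. e = m, so m ≤ q. Because q = f, m ≤ f.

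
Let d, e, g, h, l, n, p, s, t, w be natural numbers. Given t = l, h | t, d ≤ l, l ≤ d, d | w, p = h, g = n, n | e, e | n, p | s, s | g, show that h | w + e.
t = l and h | t, hence h | l. d ≤ l and l ≤ d, therefore d = l. d | w, so l | w. Since h | l, h | w. From n | e and e | n, n = e. Since g = n, g = e. p | s and s | g, therefore p | g. Since g = e, p | e. p = h, so h | e. Since h | w, h | w + e.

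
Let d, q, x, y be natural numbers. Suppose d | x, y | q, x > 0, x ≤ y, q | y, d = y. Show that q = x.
From d | x and x > 0, d ≤ x. d = y, so y ≤ x. Because x ≤ y, x = y. From y | q and q | y, y = q. x = y, so x = q. Then q = x.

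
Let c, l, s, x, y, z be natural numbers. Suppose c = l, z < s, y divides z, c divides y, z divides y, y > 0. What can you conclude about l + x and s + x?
l + x < s + x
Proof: c divides y and y > 0, thus c ≤ y. Since c = l, l ≤ y. z divides y and y divides z, therefore z = y. Since z < s, y < s. l ≤ y, so l < s. Then l + x < s + x.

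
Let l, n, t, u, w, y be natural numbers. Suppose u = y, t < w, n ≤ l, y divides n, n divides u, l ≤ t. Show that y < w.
Since u = y and n divides u, n divides y. From y divides n, n = y. n ≤ l and l ≤ t, therefore n ≤ t. n = y, so y ≤ t. Since t < w, y < w.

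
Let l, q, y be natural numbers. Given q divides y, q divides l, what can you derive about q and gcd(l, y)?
q divides gcd(l, y)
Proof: q divides l and q divides y. Because common divisors divide the gcd, q divides gcd(l, y).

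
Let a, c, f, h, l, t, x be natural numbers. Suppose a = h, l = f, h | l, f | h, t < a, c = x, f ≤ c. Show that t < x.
l = f and h | l, thus h | f. f | h, so h = f. a = h, so a = f. t < a, so t < f. Since c = x and f ≤ c, f ≤ x. Since t < f, t < x.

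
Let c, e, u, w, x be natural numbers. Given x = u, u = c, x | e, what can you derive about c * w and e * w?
c * w | e * w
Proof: x = u and u = c, therefore x = c. Since x | e, c | e. Then c * w | e * w.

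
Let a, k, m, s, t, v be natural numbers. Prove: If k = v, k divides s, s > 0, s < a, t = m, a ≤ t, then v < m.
Because k = v and k divides s, v divides s. s > 0, so v ≤ s. Since s < a, v < a. Because t = m and a ≤ t, a ≤ m. From v < a, v < m.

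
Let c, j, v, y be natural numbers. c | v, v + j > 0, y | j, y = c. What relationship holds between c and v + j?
c ≤ v + j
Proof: y = c and y | j, therefore c | j. c | v, so c | v + j. v + j > 0, so c ≤ v + j.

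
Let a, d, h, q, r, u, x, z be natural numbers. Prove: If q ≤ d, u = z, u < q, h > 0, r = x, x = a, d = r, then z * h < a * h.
r = x and x = a, hence r = a. Since u = z and u < q, z < q. d = r and q ≤ d, hence q ≤ r. z < q, so z < r. r = a, so z < a. h > 0, so z * h < a * h.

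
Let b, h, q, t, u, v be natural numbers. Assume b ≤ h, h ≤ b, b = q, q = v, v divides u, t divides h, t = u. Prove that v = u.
From h ≤ b and b ≤ h, h = b. Since b = q, h = q. Since t divides h, t divides q. q = v, so t divides v. Since t = u, u divides v. v divides u, so v = u.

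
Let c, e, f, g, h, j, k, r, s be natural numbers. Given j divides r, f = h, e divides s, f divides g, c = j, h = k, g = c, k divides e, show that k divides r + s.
g = c and c = j, hence g = j. f = h and f divides g, thus h divides g. Since h = k, k divides g. Since g = j, k divides j. Since j divides r, k divides r. Since k divides e and e divides s, k divides s. k divides r, so k divides r + s.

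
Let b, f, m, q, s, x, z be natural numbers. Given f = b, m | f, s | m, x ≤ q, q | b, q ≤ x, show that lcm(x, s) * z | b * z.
From q ≤ x and x ≤ q, q = x. Since q | b, x | b. From s | m and m | f, s | f. Since f = b, s | b. x | b, so lcm(x, s) | b. Then lcm(x, s) * z | b * z.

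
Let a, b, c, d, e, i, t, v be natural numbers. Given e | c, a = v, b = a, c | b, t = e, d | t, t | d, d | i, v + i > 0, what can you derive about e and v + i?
e ≤ v + i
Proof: Since b = a and c | b, c | a. a = v, so c | v. Since e | c, e | v. d | t and t | d, thus d = t. Because d | i, t | i. Since t = e, e | i. Since e | v, e | v + i. Since v + i > 0, e ≤ v + i.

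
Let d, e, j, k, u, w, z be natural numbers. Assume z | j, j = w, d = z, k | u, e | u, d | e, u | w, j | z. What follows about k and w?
k | w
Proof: z | j and j | z, thus z = j. Since d = z, d = j. Since j = w, d = w. d | e and e | u, thus d | u. d = w, so w | u. Since u | w, u = w. k | u, so k | w.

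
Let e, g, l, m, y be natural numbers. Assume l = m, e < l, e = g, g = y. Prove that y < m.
e = g and g = y, so e = y. e < l, so y < l. l = m, so y < m.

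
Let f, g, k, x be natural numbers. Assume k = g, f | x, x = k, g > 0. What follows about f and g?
f ≤ g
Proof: x = k and k = g, therefore x = g. Since f | x, f | g. Since g > 0, f ≤ g.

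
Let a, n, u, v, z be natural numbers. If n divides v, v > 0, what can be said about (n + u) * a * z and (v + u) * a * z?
(n + u) * a * z ≤ (v + u) * a * z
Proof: n divides v and v > 0, thus n ≤ v. Then n + u ≤ v + u. By multiplying by a non-negative, (n + u) * a ≤ (v + u) * a. By multiplying by a non-negative, (n + u) * a * z ≤ (v + u) * a * z.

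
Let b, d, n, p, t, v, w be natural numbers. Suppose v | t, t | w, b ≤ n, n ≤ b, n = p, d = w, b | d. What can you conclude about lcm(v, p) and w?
lcm(v, p) | w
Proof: v | t and t | w, so v | w. Since b ≤ n and n ≤ b, b = n. n = p, so b = p. d = w and b | d, hence b | w. Since b = p, p | w. Since v | w, lcm(v, p) | w.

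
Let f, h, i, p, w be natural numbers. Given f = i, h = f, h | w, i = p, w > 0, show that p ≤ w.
h = f and h | w, thus f | w. f = i, so i | w. Since w > 0, i ≤ w. Since i = p, p ≤ w.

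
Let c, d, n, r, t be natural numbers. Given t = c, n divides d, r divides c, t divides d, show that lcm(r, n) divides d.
Because t = c and t divides d, c divides d. r divides c, so r divides d. Since n divides d, lcm(r, n) divides d.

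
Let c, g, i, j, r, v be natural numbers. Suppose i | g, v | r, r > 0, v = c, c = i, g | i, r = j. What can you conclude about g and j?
g ≤ j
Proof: v = c and c = i, hence v = i. Because i | g and g | i, i = g. Since v = i, v = g. Since v | r and r > 0, v ≤ r. Since r = j, v ≤ j. From v = g, g ≤ j.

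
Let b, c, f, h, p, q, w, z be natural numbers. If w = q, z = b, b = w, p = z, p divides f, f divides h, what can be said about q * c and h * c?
q * c divides h * c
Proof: From z = b and b = w, z = w. Because p = z and p divides f, z divides f. z = w, so w divides f. w = q, so q divides f. f divides h, so q divides h. Then q * c divides h * c.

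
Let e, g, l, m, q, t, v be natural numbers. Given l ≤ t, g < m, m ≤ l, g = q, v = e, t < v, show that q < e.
g < m and m ≤ l, thus g < l. Since g = q, q < l. v = e and t < v, so t < e. Since l ≤ t, l < e. Since q < l, q < e.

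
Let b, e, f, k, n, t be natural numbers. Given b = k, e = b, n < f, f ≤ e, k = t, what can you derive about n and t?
n < t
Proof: b = k and k = t, so b = t. From n < f and f ≤ e, n < e. e = b, so n < b. Since b = t, n < t.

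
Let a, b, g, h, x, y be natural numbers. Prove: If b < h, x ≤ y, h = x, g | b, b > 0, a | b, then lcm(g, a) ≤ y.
g | b and a | b, thus lcm(g, a) | b. b > 0, so lcm(g, a) ≤ b. h = x and b < h, hence b < x. x ≤ y, so b < y. Since lcm(g, a) ≤ b, lcm(g, a) < y. Then lcm(g, a) ≤ y.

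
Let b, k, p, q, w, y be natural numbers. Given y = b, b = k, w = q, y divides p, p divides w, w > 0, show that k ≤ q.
y = b and b = k, so y = k. y divides p and p divides w, thus y divides w. Since w > 0, y ≤ w. w = q, so y ≤ q. y = k, so k ≤ q.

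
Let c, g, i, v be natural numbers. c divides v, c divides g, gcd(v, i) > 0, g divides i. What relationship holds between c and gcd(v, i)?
c ≤ gcd(v, i)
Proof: c divides g and g divides i, thus c divides i. Since c divides v, c divides gcd(v, i). gcd(v, i) > 0, so c ≤ gcd(v, i).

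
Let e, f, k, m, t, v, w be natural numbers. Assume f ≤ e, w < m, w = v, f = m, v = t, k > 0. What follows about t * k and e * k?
t * k < e * k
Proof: From w = v and v = t, w = t. f = m and f ≤ e, therefore m ≤ e. w < m, so w < e. Since w = t, t < e. k > 0, so t * k < e * k.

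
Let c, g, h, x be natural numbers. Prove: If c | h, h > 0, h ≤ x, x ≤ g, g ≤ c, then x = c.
c | h and h > 0, therefore c ≤ h. Since h ≤ x, c ≤ x. x ≤ g and g ≤ c, so x ≤ c. Since c ≤ x, c = x. Then x = c.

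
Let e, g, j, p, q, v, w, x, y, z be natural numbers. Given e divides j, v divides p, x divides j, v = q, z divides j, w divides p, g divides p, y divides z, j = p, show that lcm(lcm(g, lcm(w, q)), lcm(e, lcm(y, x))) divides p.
From v = q and v divides p, q divides p. From w divides p, lcm(w, q) divides p. Since g divides p, lcm(g, lcm(w, q)) divides p. y divides z and z divides j, thus y divides j. x divides j, so lcm(y, x) divides j. e divides j, so lcm(e, lcm(y, x)) divides j. j = p, so lcm(e, lcm(y, x)) divides p. lcm(g, lcm(w, q)) divides p, so lcm(lcm(g, lcm(w, q)), lcm(e, lcm(y, x))) divides p.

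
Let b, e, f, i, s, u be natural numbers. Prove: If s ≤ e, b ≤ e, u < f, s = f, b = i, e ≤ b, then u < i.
e ≤ b and b ≤ e, thus e = b. b = i, so e = i. s = f and s ≤ e, therefore f ≤ e. e = i, so f ≤ i. Since u < f, u < i.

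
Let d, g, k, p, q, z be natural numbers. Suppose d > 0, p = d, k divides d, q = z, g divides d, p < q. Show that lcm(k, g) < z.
k divides d and g divides d, thus lcm(k, g) divides d. Since d > 0, lcm(k, g) ≤ d. q = z and p < q, hence p < z. p = d, so d < z. Since lcm(k, g) ≤ d, lcm(k, g) < z.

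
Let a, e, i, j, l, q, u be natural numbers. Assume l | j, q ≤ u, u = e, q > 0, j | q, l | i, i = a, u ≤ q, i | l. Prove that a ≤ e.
q ≤ u and u ≤ q, hence q = u. u = e, so q = e. l | i and i | l, so l = i. l | j and j | q, hence l | q. Since l = i, i | q. Since q > 0, i ≤ q. Since i = a, a ≤ q. q = e, so a ≤ e.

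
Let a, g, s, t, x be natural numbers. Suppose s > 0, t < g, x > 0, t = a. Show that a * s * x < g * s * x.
t = a and t < g, hence a < g. Since s > 0, by multiplying by a positive, a * s < g * s. Combining with x > 0, by multiplying by a positive, a * s * x < g * s * x.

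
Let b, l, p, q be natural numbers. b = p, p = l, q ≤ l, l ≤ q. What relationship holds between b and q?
b = q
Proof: b = p and p = l, hence b = l. l ≤ q and q ≤ l, thus l = q. Since b = l, b = q.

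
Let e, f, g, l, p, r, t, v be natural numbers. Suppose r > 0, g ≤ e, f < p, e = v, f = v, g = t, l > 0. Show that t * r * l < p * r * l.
g = t and g ≤ e, therefore t ≤ e. e = v, so t ≤ v. f = v and f < p, hence v < p. t ≤ v, so t < p. Since r > 0, t * r < p * r. l > 0, so t * r * l < p * r * l.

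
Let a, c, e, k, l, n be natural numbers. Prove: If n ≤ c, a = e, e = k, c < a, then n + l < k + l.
Because a = e and e = k, a = k. c < a, so c < k. Because n ≤ c, n < k. Then n + l < k + l.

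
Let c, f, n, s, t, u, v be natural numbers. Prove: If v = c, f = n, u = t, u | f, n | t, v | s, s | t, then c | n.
From u = t and u | f, t | f. Since f = n, t | n. n | t, so t = n. v | s and s | t, hence v | t. t = n, so v | n. Because v = c, c | n.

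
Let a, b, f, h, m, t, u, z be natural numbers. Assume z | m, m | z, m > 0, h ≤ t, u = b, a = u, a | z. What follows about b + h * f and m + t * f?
b + h * f ≤ m + t * f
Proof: From a = u and u = b, a = b. Since z | m and m | z, z = m. a | z, so a | m. Since a = b, b | m. m > 0, so b ≤ m. From h ≤ t, h * f ≤ t * f. Since b ≤ m, b + h * f ≤ m + t * f.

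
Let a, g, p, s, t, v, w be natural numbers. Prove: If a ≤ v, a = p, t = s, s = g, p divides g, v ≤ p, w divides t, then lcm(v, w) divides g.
Because a = p and a ≤ v, p ≤ v. v ≤ p, so p = v. p divides g, so v divides g. t = s and s = g, thus t = g. w divides t, so w divides g. Since v divides g, lcm(v, w) divides g.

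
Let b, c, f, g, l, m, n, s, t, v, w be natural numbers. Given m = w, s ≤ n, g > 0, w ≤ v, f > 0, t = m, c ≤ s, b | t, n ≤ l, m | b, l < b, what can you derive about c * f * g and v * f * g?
c * f * g < v * f * g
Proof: From t = m and b | t, b | m. From m | b, b = m. m = w, so b = w. s ≤ n and n ≤ l, therefore s ≤ l. From l < b, s < b. Since c ≤ s, c < b. Since b = w, c < w. Since w ≤ v, c < v. f > 0, so c * f < v * f. Because g > 0, c * f * g < v * f * g.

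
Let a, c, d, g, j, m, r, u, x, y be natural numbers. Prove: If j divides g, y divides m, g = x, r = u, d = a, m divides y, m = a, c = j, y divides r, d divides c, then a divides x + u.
Since d = a and d divides c, a divides c. From c = j, a divides j. j divides g, so a divides g. Since g = x, a divides x. From y divides m and m divides y, y = m. Since m = a, y = a. r = u and y divides r, hence y divides u. Since y = a, a divides u. a divides x, so a divides x + u.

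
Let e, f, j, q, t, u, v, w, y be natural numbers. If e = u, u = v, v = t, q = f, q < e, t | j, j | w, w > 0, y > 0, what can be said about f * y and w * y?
f * y < w * y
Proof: e = u and u = v, thus e = v. Because v = t, e = t. q = f and q < e, hence f < e. e = t, so f < t. t | j and j | w, hence t | w. Because w > 0, t ≤ w. f < t, so f < w. y > 0, so f * y < w * y.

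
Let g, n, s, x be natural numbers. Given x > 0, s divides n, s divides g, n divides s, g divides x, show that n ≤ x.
s divides n and n divides s, therefore s = n. s divides g and g divides x, thus s divides x. x > 0, so s ≤ x. Since s = n, n ≤ x.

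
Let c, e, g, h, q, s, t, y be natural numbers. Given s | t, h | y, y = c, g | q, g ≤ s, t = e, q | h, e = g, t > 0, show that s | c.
Because t = e and e = g, t = g. s | t and t > 0, so s ≤ t. Because t = g, s ≤ g. g ≤ s, so g = s. Since g | q and q | h, g | h. Since h | y, g | y. Since y = c, g | c. g = s, so s | c.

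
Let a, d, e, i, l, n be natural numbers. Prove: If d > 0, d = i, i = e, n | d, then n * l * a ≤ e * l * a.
d = i and i = e, therefore d = e. n | d and d > 0, thus n ≤ d. Because d = e, n ≤ e. Then n * l ≤ e * l. Then n * l * a ≤ e * l * a.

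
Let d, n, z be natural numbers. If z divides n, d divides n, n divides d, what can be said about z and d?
z divides d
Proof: n divides d and d divides n, so n = d. Since z divides n, z divides d.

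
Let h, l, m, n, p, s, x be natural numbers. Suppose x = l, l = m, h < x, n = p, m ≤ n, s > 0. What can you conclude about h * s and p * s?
h * s < p * s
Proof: x = l and l = m, so x = m. h < x, so h < m. n = p and m ≤ n, therefore m ≤ p. From h < m, h < p. Combining with s > 0, by multiplying by a positive, h * s < p * s.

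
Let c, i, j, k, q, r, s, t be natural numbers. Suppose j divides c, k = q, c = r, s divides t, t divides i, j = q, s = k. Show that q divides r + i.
Because c = r and j divides c, j divides r. Since j = q, q divides r. s = k and s divides t, thus k divides t. t divides i, so k divides i. Since k = q, q divides i. Since q divides r, q divides r + i.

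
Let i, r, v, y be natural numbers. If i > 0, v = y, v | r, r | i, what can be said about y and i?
y ≤ i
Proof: v | r and r | i, so v | i. i > 0, so v ≤ i. v = y, so y ≤ i.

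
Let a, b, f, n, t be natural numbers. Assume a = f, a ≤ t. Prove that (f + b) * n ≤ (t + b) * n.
Because a = f and a ≤ t, f ≤ t. Then f + b ≤ t + b. Then (f + b) * n ≤ (t + b) * n.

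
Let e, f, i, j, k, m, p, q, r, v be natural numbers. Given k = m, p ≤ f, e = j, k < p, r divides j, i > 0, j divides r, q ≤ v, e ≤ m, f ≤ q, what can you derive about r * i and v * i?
r * i < v * i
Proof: Since j divides r and r divides j, j = r. e = j and e ≤ m, hence j ≤ m. From j = r, r ≤ m. Because k = m and k < p, m < p. p ≤ f and f ≤ q, so p ≤ q. m < p, so m < q. q ≤ v, so m < v. Since r ≤ m, r < v. Since i > 0, by multiplying by a positive, r * i < v * i.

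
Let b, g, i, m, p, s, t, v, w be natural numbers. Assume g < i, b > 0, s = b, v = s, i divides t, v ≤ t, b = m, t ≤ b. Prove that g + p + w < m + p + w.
From v = s and s = b, v = b. v ≤ t, so b ≤ t. Because t ≤ b, t = b. Since i divides t, i divides b. Since b > 0, i ≤ b. Because b = m, i ≤ m. Since g < i, g < m. Then g + p < m + p. Then g + p + w < m + p + w.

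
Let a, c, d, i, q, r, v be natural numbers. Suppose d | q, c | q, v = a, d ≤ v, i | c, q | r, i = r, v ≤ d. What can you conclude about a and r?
a | r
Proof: d ≤ v and v ≤ d, therefore d = v. v = a, so d = a. Because i | c and c | q, i | q. i = r, so r | q. q | r, so q = r. Since d | q, d | r. From d = a, a | r.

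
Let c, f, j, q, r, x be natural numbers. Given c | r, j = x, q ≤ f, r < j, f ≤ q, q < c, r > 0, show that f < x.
q ≤ f and f ≤ q, therefore q = f. Because c | r and r > 0, c ≤ r. q < c, so q < r. j = x and r < j, hence r < x. From q < r, q < x. q = f, so f < x.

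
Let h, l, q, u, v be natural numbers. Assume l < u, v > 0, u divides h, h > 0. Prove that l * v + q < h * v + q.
u divides h and h > 0, so u ≤ h. Since l < u, l < h. Since v > 0, by multiplying by a positive, l * v < h * v. Then l * v + q < h * v + q.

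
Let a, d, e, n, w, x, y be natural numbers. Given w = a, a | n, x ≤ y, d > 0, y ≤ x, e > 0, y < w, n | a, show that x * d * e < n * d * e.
Because y ≤ x and x ≤ y, y = x. Because a | n and n | a, a = n. Since w = a, w = n. Since y < w, y < n. y = x, so x < n. Because d > 0, x * d < n * d. e > 0, so x * d * e < n * d * e.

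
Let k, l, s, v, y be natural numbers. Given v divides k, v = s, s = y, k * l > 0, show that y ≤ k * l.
Because v = s and s = y, v = y. Since v divides k, y divides k. Then y divides k * l. k * l > 0, so y ≤ k * l.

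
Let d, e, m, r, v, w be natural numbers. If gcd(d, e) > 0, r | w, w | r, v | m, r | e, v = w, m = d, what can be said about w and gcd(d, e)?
w ≤ gcd(d, e)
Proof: From v = w and v | m, w | m. From m = d, w | d. r | w and w | r, so r = w. Since r | e, w | e. w | d, so w | gcd(d, e). gcd(d, e) > 0, so w ≤ gcd(d, e).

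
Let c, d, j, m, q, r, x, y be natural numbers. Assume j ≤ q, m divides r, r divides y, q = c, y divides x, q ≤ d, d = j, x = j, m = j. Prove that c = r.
x = j and y divides x, so y divides j. Since r divides y, r divides j. Since m = j and m divides r, j divides r. Since r divides j, r = j. Because d = j and q ≤ d, q ≤ j. Since j ≤ q, j = q. r = j, so r = q. From q = c, r = c. Then c = r.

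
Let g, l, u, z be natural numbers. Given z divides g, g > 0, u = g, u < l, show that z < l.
Since z divides g and g > 0, z ≤ g. Because u = g and u < l, g < l. Because z ≤ g, z < l.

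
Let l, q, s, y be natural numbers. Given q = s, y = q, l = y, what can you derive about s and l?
s = l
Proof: Since l = y and y = q, l = q. Since q = s, l = s. Then s = l.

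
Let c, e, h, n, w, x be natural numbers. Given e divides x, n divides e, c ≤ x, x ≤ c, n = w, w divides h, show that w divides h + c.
From x ≤ c and c ≤ x, x = c. Since e divides x, e divides c. Since n divides e, n divides c. n = w, so w divides c. w divides h, so w divides h + c.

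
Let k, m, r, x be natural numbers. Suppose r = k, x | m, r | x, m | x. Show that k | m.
Since x | m and m | x, x = m. r = k and r | x, hence k | x. x = m, so k | m.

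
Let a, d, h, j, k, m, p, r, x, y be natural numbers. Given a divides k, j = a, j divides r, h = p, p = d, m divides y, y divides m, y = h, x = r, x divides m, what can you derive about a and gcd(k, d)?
a divides gcd(k, d)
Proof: Because h = p and p = d, h = d. m divides y and y divides m, so m = y. From y = h, m = h. x = r and x divides m, therefore r divides m. m = h, so r divides h. Since h = d, r divides d. Since j divides r, j divides d. j = a, so a divides d. Since a divides k, a divides gcd(k, d).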